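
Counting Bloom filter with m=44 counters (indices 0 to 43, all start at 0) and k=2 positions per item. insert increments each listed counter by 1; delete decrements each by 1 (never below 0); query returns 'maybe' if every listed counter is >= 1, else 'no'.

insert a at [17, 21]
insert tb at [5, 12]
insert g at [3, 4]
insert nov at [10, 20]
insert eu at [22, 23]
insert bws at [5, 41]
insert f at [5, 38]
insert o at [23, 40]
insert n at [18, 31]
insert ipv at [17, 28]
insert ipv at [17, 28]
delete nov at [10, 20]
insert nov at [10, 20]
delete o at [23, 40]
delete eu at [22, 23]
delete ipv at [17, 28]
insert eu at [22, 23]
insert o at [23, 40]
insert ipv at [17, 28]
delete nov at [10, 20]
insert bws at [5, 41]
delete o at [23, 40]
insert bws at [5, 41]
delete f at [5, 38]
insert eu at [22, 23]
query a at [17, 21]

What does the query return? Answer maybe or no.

Step 1: insert a at [17, 21] -> counters=[0,0,0,0,0,0,0,0,0,0,0,0,0,0,0,0,0,1,0,0,0,1,0,0,0,0,0,0,0,0,0,0,0,0,0,0,0,0,0,0,0,0,0,0]
Step 2: insert tb at [5, 12] -> counters=[0,0,0,0,0,1,0,0,0,0,0,0,1,0,0,0,0,1,0,0,0,1,0,0,0,0,0,0,0,0,0,0,0,0,0,0,0,0,0,0,0,0,0,0]
Step 3: insert g at [3, 4] -> counters=[0,0,0,1,1,1,0,0,0,0,0,0,1,0,0,0,0,1,0,0,0,1,0,0,0,0,0,0,0,0,0,0,0,0,0,0,0,0,0,0,0,0,0,0]
Step 4: insert nov at [10, 20] -> counters=[0,0,0,1,1,1,0,0,0,0,1,0,1,0,0,0,0,1,0,0,1,1,0,0,0,0,0,0,0,0,0,0,0,0,0,0,0,0,0,0,0,0,0,0]
Step 5: insert eu at [22, 23] -> counters=[0,0,0,1,1,1,0,0,0,0,1,0,1,0,0,0,0,1,0,0,1,1,1,1,0,0,0,0,0,0,0,0,0,0,0,0,0,0,0,0,0,0,0,0]
Step 6: insert bws at [5, 41] -> counters=[0,0,0,1,1,2,0,0,0,0,1,0,1,0,0,0,0,1,0,0,1,1,1,1,0,0,0,0,0,0,0,0,0,0,0,0,0,0,0,0,0,1,0,0]
Step 7: insert f at [5, 38] -> counters=[0,0,0,1,1,3,0,0,0,0,1,0,1,0,0,0,0,1,0,0,1,1,1,1,0,0,0,0,0,0,0,0,0,0,0,0,0,0,1,0,0,1,0,0]
Step 8: insert o at [23, 40] -> counters=[0,0,0,1,1,3,0,0,0,0,1,0,1,0,0,0,0,1,0,0,1,1,1,2,0,0,0,0,0,0,0,0,0,0,0,0,0,0,1,0,1,1,0,0]
Step 9: insert n at [18, 31] -> counters=[0,0,0,1,1,3,0,0,0,0,1,0,1,0,0,0,0,1,1,0,1,1,1,2,0,0,0,0,0,0,0,1,0,0,0,0,0,0,1,0,1,1,0,0]
Step 10: insert ipv at [17, 28] -> counters=[0,0,0,1,1,3,0,0,0,0,1,0,1,0,0,0,0,2,1,0,1,1,1,2,0,0,0,0,1,0,0,1,0,0,0,0,0,0,1,0,1,1,0,0]
Step 11: insert ipv at [17, 28] -> counters=[0,0,0,1,1,3,0,0,0,0,1,0,1,0,0,0,0,3,1,0,1,1,1,2,0,0,0,0,2,0,0,1,0,0,0,0,0,0,1,0,1,1,0,0]
Step 12: delete nov at [10, 20] -> counters=[0,0,0,1,1,3,0,0,0,0,0,0,1,0,0,0,0,3,1,0,0,1,1,2,0,0,0,0,2,0,0,1,0,0,0,0,0,0,1,0,1,1,0,0]
Step 13: insert nov at [10, 20] -> counters=[0,0,0,1,1,3,0,0,0,0,1,0,1,0,0,0,0,3,1,0,1,1,1,2,0,0,0,0,2,0,0,1,0,0,0,0,0,0,1,0,1,1,0,0]
Step 14: delete o at [23, 40] -> counters=[0,0,0,1,1,3,0,0,0,0,1,0,1,0,0,0,0,3,1,0,1,1,1,1,0,0,0,0,2,0,0,1,0,0,0,0,0,0,1,0,0,1,0,0]
Step 15: delete eu at [22, 23] -> counters=[0,0,0,1,1,3,0,0,0,0,1,0,1,0,0,0,0,3,1,0,1,1,0,0,0,0,0,0,2,0,0,1,0,0,0,0,0,0,1,0,0,1,0,0]
Step 16: delete ipv at [17, 28] -> counters=[0,0,0,1,1,3,0,0,0,0,1,0,1,0,0,0,0,2,1,0,1,1,0,0,0,0,0,0,1,0,0,1,0,0,0,0,0,0,1,0,0,1,0,0]
Step 17: insert eu at [22, 23] -> counters=[0,0,0,1,1,3,0,0,0,0,1,0,1,0,0,0,0,2,1,0,1,1,1,1,0,0,0,0,1,0,0,1,0,0,0,0,0,0,1,0,0,1,0,0]
Step 18: insert o at [23, 40] -> counters=[0,0,0,1,1,3,0,0,0,0,1,0,1,0,0,0,0,2,1,0,1,1,1,2,0,0,0,0,1,0,0,1,0,0,0,0,0,0,1,0,1,1,0,0]
Step 19: insert ipv at [17, 28] -> counters=[0,0,0,1,1,3,0,0,0,0,1,0,1,0,0,0,0,3,1,0,1,1,1,2,0,0,0,0,2,0,0,1,0,0,0,0,0,0,1,0,1,1,0,0]
Step 20: delete nov at [10, 20] -> counters=[0,0,0,1,1,3,0,0,0,0,0,0,1,0,0,0,0,3,1,0,0,1,1,2,0,0,0,0,2,0,0,1,0,0,0,0,0,0,1,0,1,1,0,0]
Step 21: insert bws at [5, 41] -> counters=[0,0,0,1,1,4,0,0,0,0,0,0,1,0,0,0,0,3,1,0,0,1,1,2,0,0,0,0,2,0,0,1,0,0,0,0,0,0,1,0,1,2,0,0]
Step 22: delete o at [23, 40] -> counters=[0,0,0,1,1,4,0,0,0,0,0,0,1,0,0,0,0,3,1,0,0,1,1,1,0,0,0,0,2,0,0,1,0,0,0,0,0,0,1,0,0,2,0,0]
Step 23: insert bws at [5, 41] -> counters=[0,0,0,1,1,5,0,0,0,0,0,0,1,0,0,0,0,3,1,0,0,1,1,1,0,0,0,0,2,0,0,1,0,0,0,0,0,0,1,0,0,3,0,0]
Step 24: delete f at [5, 38] -> counters=[0,0,0,1,1,4,0,0,0,0,0,0,1,0,0,0,0,3,1,0,0,1,1,1,0,0,0,0,2,0,0,1,0,0,0,0,0,0,0,0,0,3,0,0]
Step 25: insert eu at [22, 23] -> counters=[0,0,0,1,1,4,0,0,0,0,0,0,1,0,0,0,0,3,1,0,0,1,2,2,0,0,0,0,2,0,0,1,0,0,0,0,0,0,0,0,0,3,0,0]
Query a: check counters[17]=3 counters[21]=1 -> maybe

Answer: maybe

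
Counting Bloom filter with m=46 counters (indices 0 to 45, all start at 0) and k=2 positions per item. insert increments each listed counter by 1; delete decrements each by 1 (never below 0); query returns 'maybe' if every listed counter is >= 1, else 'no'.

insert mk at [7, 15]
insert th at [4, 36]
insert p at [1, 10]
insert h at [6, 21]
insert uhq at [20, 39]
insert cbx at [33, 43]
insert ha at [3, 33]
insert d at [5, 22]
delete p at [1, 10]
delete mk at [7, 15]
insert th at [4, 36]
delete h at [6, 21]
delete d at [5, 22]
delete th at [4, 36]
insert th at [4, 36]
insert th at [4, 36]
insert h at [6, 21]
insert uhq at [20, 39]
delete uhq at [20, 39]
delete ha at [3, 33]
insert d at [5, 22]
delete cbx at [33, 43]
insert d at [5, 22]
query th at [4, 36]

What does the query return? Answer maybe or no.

Answer: maybe

Derivation:
Step 1: insert mk at [7, 15] -> counters=[0,0,0,0,0,0,0,1,0,0,0,0,0,0,0,1,0,0,0,0,0,0,0,0,0,0,0,0,0,0,0,0,0,0,0,0,0,0,0,0,0,0,0,0,0,0]
Step 2: insert th at [4, 36] -> counters=[0,0,0,0,1,0,0,1,0,0,0,0,0,0,0,1,0,0,0,0,0,0,0,0,0,0,0,0,0,0,0,0,0,0,0,0,1,0,0,0,0,0,0,0,0,0]
Step 3: insert p at [1, 10] -> counters=[0,1,0,0,1,0,0,1,0,0,1,0,0,0,0,1,0,0,0,0,0,0,0,0,0,0,0,0,0,0,0,0,0,0,0,0,1,0,0,0,0,0,0,0,0,0]
Step 4: insert h at [6, 21] -> counters=[0,1,0,0,1,0,1,1,0,0,1,0,0,0,0,1,0,0,0,0,0,1,0,0,0,0,0,0,0,0,0,0,0,0,0,0,1,0,0,0,0,0,0,0,0,0]
Step 5: insert uhq at [20, 39] -> counters=[0,1,0,0,1,0,1,1,0,0,1,0,0,0,0,1,0,0,0,0,1,1,0,0,0,0,0,0,0,0,0,0,0,0,0,0,1,0,0,1,0,0,0,0,0,0]
Step 6: insert cbx at [33, 43] -> counters=[0,1,0,0,1,0,1,1,0,0,1,0,0,0,0,1,0,0,0,0,1,1,0,0,0,0,0,0,0,0,0,0,0,1,0,0,1,0,0,1,0,0,0,1,0,0]
Step 7: insert ha at [3, 33] -> counters=[0,1,0,1,1,0,1,1,0,0,1,0,0,0,0,1,0,0,0,0,1,1,0,0,0,0,0,0,0,0,0,0,0,2,0,0,1,0,0,1,0,0,0,1,0,0]
Step 8: insert d at [5, 22] -> counters=[0,1,0,1,1,1,1,1,0,0,1,0,0,0,0,1,0,0,0,0,1,1,1,0,0,0,0,0,0,0,0,0,0,2,0,0,1,0,0,1,0,0,0,1,0,0]
Step 9: delete p at [1, 10] -> counters=[0,0,0,1,1,1,1,1,0,0,0,0,0,0,0,1,0,0,0,0,1,1,1,0,0,0,0,0,0,0,0,0,0,2,0,0,1,0,0,1,0,0,0,1,0,0]
Step 10: delete mk at [7, 15] -> counters=[0,0,0,1,1,1,1,0,0,0,0,0,0,0,0,0,0,0,0,0,1,1,1,0,0,0,0,0,0,0,0,0,0,2,0,0,1,0,0,1,0,0,0,1,0,0]
Step 11: insert th at [4, 36] -> counters=[0,0,0,1,2,1,1,0,0,0,0,0,0,0,0,0,0,0,0,0,1,1,1,0,0,0,0,0,0,0,0,0,0,2,0,0,2,0,0,1,0,0,0,1,0,0]
Step 12: delete h at [6, 21] -> counters=[0,0,0,1,2,1,0,0,0,0,0,0,0,0,0,0,0,0,0,0,1,0,1,0,0,0,0,0,0,0,0,0,0,2,0,0,2,0,0,1,0,0,0,1,0,0]
Step 13: delete d at [5, 22] -> counters=[0,0,0,1,2,0,0,0,0,0,0,0,0,0,0,0,0,0,0,0,1,0,0,0,0,0,0,0,0,0,0,0,0,2,0,0,2,0,0,1,0,0,0,1,0,0]
Step 14: delete th at [4, 36] -> counters=[0,0,0,1,1,0,0,0,0,0,0,0,0,0,0,0,0,0,0,0,1,0,0,0,0,0,0,0,0,0,0,0,0,2,0,0,1,0,0,1,0,0,0,1,0,0]
Step 15: insert th at [4, 36] -> counters=[0,0,0,1,2,0,0,0,0,0,0,0,0,0,0,0,0,0,0,0,1,0,0,0,0,0,0,0,0,0,0,0,0,2,0,0,2,0,0,1,0,0,0,1,0,0]
Step 16: insert th at [4, 36] -> counters=[0,0,0,1,3,0,0,0,0,0,0,0,0,0,0,0,0,0,0,0,1,0,0,0,0,0,0,0,0,0,0,0,0,2,0,0,3,0,0,1,0,0,0,1,0,0]
Step 17: insert h at [6, 21] -> counters=[0,0,0,1,3,0,1,0,0,0,0,0,0,0,0,0,0,0,0,0,1,1,0,0,0,0,0,0,0,0,0,0,0,2,0,0,3,0,0,1,0,0,0,1,0,0]
Step 18: insert uhq at [20, 39] -> counters=[0,0,0,1,3,0,1,0,0,0,0,0,0,0,0,0,0,0,0,0,2,1,0,0,0,0,0,0,0,0,0,0,0,2,0,0,3,0,0,2,0,0,0,1,0,0]
Step 19: delete uhq at [20, 39] -> counters=[0,0,0,1,3,0,1,0,0,0,0,0,0,0,0,0,0,0,0,0,1,1,0,0,0,0,0,0,0,0,0,0,0,2,0,0,3,0,0,1,0,0,0,1,0,0]
Step 20: delete ha at [3, 33] -> counters=[0,0,0,0,3,0,1,0,0,0,0,0,0,0,0,0,0,0,0,0,1,1,0,0,0,0,0,0,0,0,0,0,0,1,0,0,3,0,0,1,0,0,0,1,0,0]
Step 21: insert d at [5, 22] -> counters=[0,0,0,0,3,1,1,0,0,0,0,0,0,0,0,0,0,0,0,0,1,1,1,0,0,0,0,0,0,0,0,0,0,1,0,0,3,0,0,1,0,0,0,1,0,0]
Step 22: delete cbx at [33, 43] -> counters=[0,0,0,0,3,1,1,0,0,0,0,0,0,0,0,0,0,0,0,0,1,1,1,0,0,0,0,0,0,0,0,0,0,0,0,0,3,0,0,1,0,0,0,0,0,0]
Step 23: insert d at [5, 22] -> counters=[0,0,0,0,3,2,1,0,0,0,0,0,0,0,0,0,0,0,0,0,1,1,2,0,0,0,0,0,0,0,0,0,0,0,0,0,3,0,0,1,0,0,0,0,0,0]
Query th: check counters[4]=3 counters[36]=3 -> maybe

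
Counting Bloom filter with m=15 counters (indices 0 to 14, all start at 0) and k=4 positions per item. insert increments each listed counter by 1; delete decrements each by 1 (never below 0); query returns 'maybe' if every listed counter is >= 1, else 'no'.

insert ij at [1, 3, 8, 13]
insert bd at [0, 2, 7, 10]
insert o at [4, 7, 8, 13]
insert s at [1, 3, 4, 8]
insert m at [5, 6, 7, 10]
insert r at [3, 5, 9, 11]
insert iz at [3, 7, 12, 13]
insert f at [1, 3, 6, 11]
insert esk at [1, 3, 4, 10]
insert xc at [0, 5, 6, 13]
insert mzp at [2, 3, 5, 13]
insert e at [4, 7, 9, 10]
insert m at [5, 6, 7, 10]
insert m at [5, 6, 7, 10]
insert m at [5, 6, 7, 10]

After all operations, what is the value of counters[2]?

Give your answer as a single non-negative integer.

Answer: 2

Derivation:
Step 1: insert ij at [1, 3, 8, 13] -> counters=[0,1,0,1,0,0,0,0,1,0,0,0,0,1,0]
Step 2: insert bd at [0, 2, 7, 10] -> counters=[1,1,1,1,0,0,0,1,1,0,1,0,0,1,0]
Step 3: insert o at [4, 7, 8, 13] -> counters=[1,1,1,1,1,0,0,2,2,0,1,0,0,2,0]
Step 4: insert s at [1, 3, 4, 8] -> counters=[1,2,1,2,2,0,0,2,3,0,1,0,0,2,0]
Step 5: insert m at [5, 6, 7, 10] -> counters=[1,2,1,2,2,1,1,3,3,0,2,0,0,2,0]
Step 6: insert r at [3, 5, 9, 11] -> counters=[1,2,1,3,2,2,1,3,3,1,2,1,0,2,0]
Step 7: insert iz at [3, 7, 12, 13] -> counters=[1,2,1,4,2,2,1,4,3,1,2,1,1,3,0]
Step 8: insert f at [1, 3, 6, 11] -> counters=[1,3,1,5,2,2,2,4,3,1,2,2,1,3,0]
Step 9: insert esk at [1, 3, 4, 10] -> counters=[1,4,1,6,3,2,2,4,3,1,3,2,1,3,0]
Step 10: insert xc at [0, 5, 6, 13] -> counters=[2,4,1,6,3,3,3,4,3,1,3,2,1,4,0]
Step 11: insert mzp at [2, 3, 5, 13] -> counters=[2,4,2,7,3,4,3,4,3,1,3,2,1,5,0]
Step 12: insert e at [4, 7, 9, 10] -> counters=[2,4,2,7,4,4,3,5,3,2,4,2,1,5,0]
Step 13: insert m at [5, 6, 7, 10] -> counters=[2,4,2,7,4,5,4,6,3,2,5,2,1,5,0]
Step 14: insert m at [5, 6, 7, 10] -> counters=[2,4,2,7,4,6,5,7,3,2,6,2,1,5,0]
Step 15: insert m at [5, 6, 7, 10] -> counters=[2,4,2,7,4,7,6,8,3,2,7,2,1,5,0]
Final counters=[2,4,2,7,4,7,6,8,3,2,7,2,1,5,0] -> counters[2]=2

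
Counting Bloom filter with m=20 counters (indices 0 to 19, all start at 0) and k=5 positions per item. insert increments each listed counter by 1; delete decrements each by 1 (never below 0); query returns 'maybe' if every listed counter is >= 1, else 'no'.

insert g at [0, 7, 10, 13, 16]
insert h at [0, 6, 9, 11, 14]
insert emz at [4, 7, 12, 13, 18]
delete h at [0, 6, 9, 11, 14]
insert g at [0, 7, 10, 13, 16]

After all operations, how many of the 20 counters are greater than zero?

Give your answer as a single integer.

Step 1: insert g at [0, 7, 10, 13, 16] -> counters=[1,0,0,0,0,0,0,1,0,0,1,0,0,1,0,0,1,0,0,0]
Step 2: insert h at [0, 6, 9, 11, 14] -> counters=[2,0,0,0,0,0,1,1,0,1,1,1,0,1,1,0,1,0,0,0]
Step 3: insert emz at [4, 7, 12, 13, 18] -> counters=[2,0,0,0,1,0,1,2,0,1,1,1,1,2,1,0,1,0,1,0]
Step 4: delete h at [0, 6, 9, 11, 14] -> counters=[1,0,0,0,1,0,0,2,0,0,1,0,1,2,0,0,1,0,1,0]
Step 5: insert g at [0, 7, 10, 13, 16] -> counters=[2,0,0,0,1,0,0,3,0,0,2,0,1,3,0,0,2,0,1,0]
Final counters=[2,0,0,0,1,0,0,3,0,0,2,0,1,3,0,0,2,0,1,0] -> 8 nonzero

Answer: 8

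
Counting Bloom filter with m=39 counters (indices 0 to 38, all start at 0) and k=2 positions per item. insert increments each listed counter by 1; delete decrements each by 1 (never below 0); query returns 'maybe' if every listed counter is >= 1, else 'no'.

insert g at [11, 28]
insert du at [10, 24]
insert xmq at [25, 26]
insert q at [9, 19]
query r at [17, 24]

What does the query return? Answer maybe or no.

Step 1: insert g at [11, 28] -> counters=[0,0,0,0,0,0,0,0,0,0,0,1,0,0,0,0,0,0,0,0,0,0,0,0,0,0,0,0,1,0,0,0,0,0,0,0,0,0,0]
Step 2: insert du at [10, 24] -> counters=[0,0,0,0,0,0,0,0,0,0,1,1,0,0,0,0,0,0,0,0,0,0,0,0,1,0,0,0,1,0,0,0,0,0,0,0,0,0,0]
Step 3: insert xmq at [25, 26] -> counters=[0,0,0,0,0,0,0,0,0,0,1,1,0,0,0,0,0,0,0,0,0,0,0,0,1,1,1,0,1,0,0,0,0,0,0,0,0,0,0]
Step 4: insert q at [9, 19] -> counters=[0,0,0,0,0,0,0,0,0,1,1,1,0,0,0,0,0,0,0,1,0,0,0,0,1,1,1,0,1,0,0,0,0,0,0,0,0,0,0]
Query r: check counters[17]=0 counters[24]=1 -> no

Answer: no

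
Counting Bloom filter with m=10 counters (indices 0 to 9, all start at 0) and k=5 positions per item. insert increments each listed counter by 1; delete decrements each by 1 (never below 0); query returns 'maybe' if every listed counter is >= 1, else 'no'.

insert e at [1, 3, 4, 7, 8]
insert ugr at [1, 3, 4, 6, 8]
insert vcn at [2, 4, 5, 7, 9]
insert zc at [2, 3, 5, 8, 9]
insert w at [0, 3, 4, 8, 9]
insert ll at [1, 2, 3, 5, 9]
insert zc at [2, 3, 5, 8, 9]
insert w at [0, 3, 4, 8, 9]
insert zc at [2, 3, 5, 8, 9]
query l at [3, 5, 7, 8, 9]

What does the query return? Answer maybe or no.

Step 1: insert e at [1, 3, 4, 7, 8] -> counters=[0,1,0,1,1,0,0,1,1,0]
Step 2: insert ugr at [1, 3, 4, 6, 8] -> counters=[0,2,0,2,2,0,1,1,2,0]
Step 3: insert vcn at [2, 4, 5, 7, 9] -> counters=[0,2,1,2,3,1,1,2,2,1]
Step 4: insert zc at [2, 3, 5, 8, 9] -> counters=[0,2,2,3,3,2,1,2,3,2]
Step 5: insert w at [0, 3, 4, 8, 9] -> counters=[1,2,2,4,4,2,1,2,4,3]
Step 6: insert ll at [1, 2, 3, 5, 9] -> counters=[1,3,3,5,4,3,1,2,4,4]
Step 7: insert zc at [2, 3, 5, 8, 9] -> counters=[1,3,4,6,4,4,1,2,5,5]
Step 8: insert w at [0, 3, 4, 8, 9] -> counters=[2,3,4,7,5,4,1,2,6,6]
Step 9: insert zc at [2, 3, 5, 8, 9] -> counters=[2,3,5,8,5,5,1,2,7,7]
Query l: check counters[3]=8 counters[5]=5 counters[7]=2 counters[8]=7 counters[9]=7 -> maybe

Answer: maybe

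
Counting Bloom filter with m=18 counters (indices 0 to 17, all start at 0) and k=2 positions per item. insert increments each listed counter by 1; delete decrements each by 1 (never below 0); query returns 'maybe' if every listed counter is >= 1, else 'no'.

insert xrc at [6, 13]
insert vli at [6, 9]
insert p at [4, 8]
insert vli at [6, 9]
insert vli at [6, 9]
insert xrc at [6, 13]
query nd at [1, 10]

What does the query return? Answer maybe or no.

Step 1: insert xrc at [6, 13] -> counters=[0,0,0,0,0,0,1,0,0,0,0,0,0,1,0,0,0,0]
Step 2: insert vli at [6, 9] -> counters=[0,0,0,0,0,0,2,0,0,1,0,0,0,1,0,0,0,0]
Step 3: insert p at [4, 8] -> counters=[0,0,0,0,1,0,2,0,1,1,0,0,0,1,0,0,0,0]
Step 4: insert vli at [6, 9] -> counters=[0,0,0,0,1,0,3,0,1,2,0,0,0,1,0,0,0,0]
Step 5: insert vli at [6, 9] -> counters=[0,0,0,0,1,0,4,0,1,3,0,0,0,1,0,0,0,0]
Step 6: insert xrc at [6, 13] -> counters=[0,0,0,0,1,0,5,0,1,3,0,0,0,2,0,0,0,0]
Query nd: check counters[1]=0 counters[10]=0 -> no

Answer: no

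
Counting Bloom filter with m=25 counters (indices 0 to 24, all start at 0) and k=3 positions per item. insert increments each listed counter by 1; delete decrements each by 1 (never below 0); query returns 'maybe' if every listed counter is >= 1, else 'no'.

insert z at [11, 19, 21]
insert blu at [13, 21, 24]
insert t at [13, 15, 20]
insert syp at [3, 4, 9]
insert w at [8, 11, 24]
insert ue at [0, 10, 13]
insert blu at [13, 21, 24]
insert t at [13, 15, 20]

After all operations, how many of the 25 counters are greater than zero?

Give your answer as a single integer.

Answer: 13

Derivation:
Step 1: insert z at [11, 19, 21] -> counters=[0,0,0,0,0,0,0,0,0,0,0,1,0,0,0,0,0,0,0,1,0,1,0,0,0]
Step 2: insert blu at [13, 21, 24] -> counters=[0,0,0,0,0,0,0,0,0,0,0,1,0,1,0,0,0,0,0,1,0,2,0,0,1]
Step 3: insert t at [13, 15, 20] -> counters=[0,0,0,0,0,0,0,0,0,0,0,1,0,2,0,1,0,0,0,1,1,2,0,0,1]
Step 4: insert syp at [3, 4, 9] -> counters=[0,0,0,1,1,0,0,0,0,1,0,1,0,2,0,1,0,0,0,1,1,2,0,0,1]
Step 5: insert w at [8, 11, 24] -> counters=[0,0,0,1,1,0,0,0,1,1,0,2,0,2,0,1,0,0,0,1,1,2,0,0,2]
Step 6: insert ue at [0, 10, 13] -> counters=[1,0,0,1,1,0,0,0,1,1,1,2,0,3,0,1,0,0,0,1,1,2,0,0,2]
Step 7: insert blu at [13, 21, 24] -> counters=[1,0,0,1,1,0,0,0,1,1,1,2,0,4,0,1,0,0,0,1,1,3,0,0,3]
Step 8: insert t at [13, 15, 20] -> counters=[1,0,0,1,1,0,0,0,1,1,1,2,0,5,0,2,0,0,0,1,2,3,0,0,3]
Final counters=[1,0,0,1,1,0,0,0,1,1,1,2,0,5,0,2,0,0,0,1,2,3,0,0,3] -> 13 nonzero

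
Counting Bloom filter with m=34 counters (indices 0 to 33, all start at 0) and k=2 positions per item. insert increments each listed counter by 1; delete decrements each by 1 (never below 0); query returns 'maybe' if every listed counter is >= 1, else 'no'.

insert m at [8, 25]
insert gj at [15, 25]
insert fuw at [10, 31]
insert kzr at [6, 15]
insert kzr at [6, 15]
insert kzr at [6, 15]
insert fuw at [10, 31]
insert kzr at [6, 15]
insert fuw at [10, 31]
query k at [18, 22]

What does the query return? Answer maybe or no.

Answer: no

Derivation:
Step 1: insert m at [8, 25] -> counters=[0,0,0,0,0,0,0,0,1,0,0,0,0,0,0,0,0,0,0,0,0,0,0,0,0,1,0,0,0,0,0,0,0,0]
Step 2: insert gj at [15, 25] -> counters=[0,0,0,0,0,0,0,0,1,0,0,0,0,0,0,1,0,0,0,0,0,0,0,0,0,2,0,0,0,0,0,0,0,0]
Step 3: insert fuw at [10, 31] -> counters=[0,0,0,0,0,0,0,0,1,0,1,0,0,0,0,1,0,0,0,0,0,0,0,0,0,2,0,0,0,0,0,1,0,0]
Step 4: insert kzr at [6, 15] -> counters=[0,0,0,0,0,0,1,0,1,0,1,0,0,0,0,2,0,0,0,0,0,0,0,0,0,2,0,0,0,0,0,1,0,0]
Step 5: insert kzr at [6, 15] -> counters=[0,0,0,0,0,0,2,0,1,0,1,0,0,0,0,3,0,0,0,0,0,0,0,0,0,2,0,0,0,0,0,1,0,0]
Step 6: insert kzr at [6, 15] -> counters=[0,0,0,0,0,0,3,0,1,0,1,0,0,0,0,4,0,0,0,0,0,0,0,0,0,2,0,0,0,0,0,1,0,0]
Step 7: insert fuw at [10, 31] -> counters=[0,0,0,0,0,0,3,0,1,0,2,0,0,0,0,4,0,0,0,0,0,0,0,0,0,2,0,0,0,0,0,2,0,0]
Step 8: insert kzr at [6, 15] -> counters=[0,0,0,0,0,0,4,0,1,0,2,0,0,0,0,5,0,0,0,0,0,0,0,0,0,2,0,0,0,0,0,2,0,0]
Step 9: insert fuw at [10, 31] -> counters=[0,0,0,0,0,0,4,0,1,0,3,0,0,0,0,5,0,0,0,0,0,0,0,0,0,2,0,0,0,0,0,3,0,0]
Query k: check counters[18]=0 counters[22]=0 -> no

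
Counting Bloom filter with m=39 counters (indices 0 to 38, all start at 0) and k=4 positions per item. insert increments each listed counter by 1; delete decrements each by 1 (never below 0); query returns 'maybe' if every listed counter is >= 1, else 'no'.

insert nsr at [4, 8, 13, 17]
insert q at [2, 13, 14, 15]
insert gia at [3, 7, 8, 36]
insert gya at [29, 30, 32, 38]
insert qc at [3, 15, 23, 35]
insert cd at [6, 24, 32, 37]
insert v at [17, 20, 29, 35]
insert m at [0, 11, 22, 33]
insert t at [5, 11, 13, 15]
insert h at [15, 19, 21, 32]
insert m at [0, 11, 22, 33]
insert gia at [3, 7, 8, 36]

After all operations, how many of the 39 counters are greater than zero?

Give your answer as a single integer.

Step 1: insert nsr at [4, 8, 13, 17] -> counters=[0,0,0,0,1,0,0,0,1,0,0,0,0,1,0,0,0,1,0,0,0,0,0,0,0,0,0,0,0,0,0,0,0,0,0,0,0,0,0]
Step 2: insert q at [2, 13, 14, 15] -> counters=[0,0,1,0,1,0,0,0,1,0,0,0,0,2,1,1,0,1,0,0,0,0,0,0,0,0,0,0,0,0,0,0,0,0,0,0,0,0,0]
Step 3: insert gia at [3, 7, 8, 36] -> counters=[0,0,1,1,1,0,0,1,2,0,0,0,0,2,1,1,0,1,0,0,0,0,0,0,0,0,0,0,0,0,0,0,0,0,0,0,1,0,0]
Step 4: insert gya at [29, 30, 32, 38] -> counters=[0,0,1,1,1,0,0,1,2,0,0,0,0,2,1,1,0,1,0,0,0,0,0,0,0,0,0,0,0,1,1,0,1,0,0,0,1,0,1]
Step 5: insert qc at [3, 15, 23, 35] -> counters=[0,0,1,2,1,0,0,1,2,0,0,0,0,2,1,2,0,1,0,0,0,0,0,1,0,0,0,0,0,1,1,0,1,0,0,1,1,0,1]
Step 6: insert cd at [6, 24, 32, 37] -> counters=[0,0,1,2,1,0,1,1,2,0,0,0,0,2,1,2,0,1,0,0,0,0,0,1,1,0,0,0,0,1,1,0,2,0,0,1,1,1,1]
Step 7: insert v at [17, 20, 29, 35] -> counters=[0,0,1,2,1,0,1,1,2,0,0,0,0,2,1,2,0,2,0,0,1,0,0,1,1,0,0,0,0,2,1,0,2,0,0,2,1,1,1]
Step 8: insert m at [0, 11, 22, 33] -> counters=[1,0,1,2,1,0,1,1,2,0,0,1,0,2,1,2,0,2,0,0,1,0,1,1,1,0,0,0,0,2,1,0,2,1,0,2,1,1,1]
Step 9: insert t at [5, 11, 13, 15] -> counters=[1,0,1,2,1,1,1,1,2,0,0,2,0,3,1,3,0,2,0,0,1,0,1,1,1,0,0,0,0,2,1,0,2,1,0,2,1,1,1]
Step 10: insert h at [15, 19, 21, 32] -> counters=[1,0,1,2,1,1,1,1,2,0,0,2,0,3,1,4,0,2,0,1,1,1,1,1,1,0,0,0,0,2,1,0,3,1,0,2,1,1,1]
Step 11: insert m at [0, 11, 22, 33] -> counters=[2,0,1,2,1,1,1,1,2,0,0,3,0,3,1,4,0,2,0,1,1,1,2,1,1,0,0,0,0,2,1,0,3,2,0,2,1,1,1]
Step 12: insert gia at [3, 7, 8, 36] -> counters=[2,0,1,3,1,1,1,2,3,0,0,3,0,3,1,4,0,2,0,1,1,1,2,1,1,0,0,0,0,2,1,0,3,2,0,2,2,1,1]
Final counters=[2,0,1,3,1,1,1,2,3,0,0,3,0,3,1,4,0,2,0,1,1,1,2,1,1,0,0,0,0,2,1,0,3,2,0,2,2,1,1] -> 27 nonzero

Answer: 27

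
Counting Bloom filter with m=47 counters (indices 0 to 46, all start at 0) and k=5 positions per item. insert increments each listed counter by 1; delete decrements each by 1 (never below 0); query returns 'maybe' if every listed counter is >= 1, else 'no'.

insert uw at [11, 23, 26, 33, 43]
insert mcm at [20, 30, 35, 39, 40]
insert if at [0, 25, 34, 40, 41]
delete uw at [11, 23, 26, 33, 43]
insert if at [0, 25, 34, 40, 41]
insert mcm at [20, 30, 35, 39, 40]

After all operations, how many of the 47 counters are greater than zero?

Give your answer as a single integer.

Answer: 9

Derivation:
Step 1: insert uw at [11, 23, 26, 33, 43] -> counters=[0,0,0,0,0,0,0,0,0,0,0,1,0,0,0,0,0,0,0,0,0,0,0,1,0,0,1,0,0,0,0,0,0,1,0,0,0,0,0,0,0,0,0,1,0,0,0]
Step 2: insert mcm at [20, 30, 35, 39, 40] -> counters=[0,0,0,0,0,0,0,0,0,0,0,1,0,0,0,0,0,0,0,0,1,0,0,1,0,0,1,0,0,0,1,0,0,1,0,1,0,0,0,1,1,0,0,1,0,0,0]
Step 3: insert if at [0, 25, 34, 40, 41] -> counters=[1,0,0,0,0,0,0,0,0,0,0,1,0,0,0,0,0,0,0,0,1,0,0,1,0,1,1,0,0,0,1,0,0,1,1,1,0,0,0,1,2,1,0,1,0,0,0]
Step 4: delete uw at [11, 23, 26, 33, 43] -> counters=[1,0,0,0,0,0,0,0,0,0,0,0,0,0,0,0,0,0,0,0,1,0,0,0,0,1,0,0,0,0,1,0,0,0,1,1,0,0,0,1,2,1,0,0,0,0,0]
Step 5: insert if at [0, 25, 34, 40, 41] -> counters=[2,0,0,0,0,0,0,0,0,0,0,0,0,0,0,0,0,0,0,0,1,0,0,0,0,2,0,0,0,0,1,0,0,0,2,1,0,0,0,1,3,2,0,0,0,0,0]
Step 6: insert mcm at [20, 30, 35, 39, 40] -> counters=[2,0,0,0,0,0,0,0,0,0,0,0,0,0,0,0,0,0,0,0,2,0,0,0,0,2,0,0,0,0,2,0,0,0,2,2,0,0,0,2,4,2,0,0,0,0,0]
Final counters=[2,0,0,0,0,0,0,0,0,0,0,0,0,0,0,0,0,0,0,0,2,0,0,0,0,2,0,0,0,0,2,0,0,0,2,2,0,0,0,2,4,2,0,0,0,0,0] -> 9 nonzero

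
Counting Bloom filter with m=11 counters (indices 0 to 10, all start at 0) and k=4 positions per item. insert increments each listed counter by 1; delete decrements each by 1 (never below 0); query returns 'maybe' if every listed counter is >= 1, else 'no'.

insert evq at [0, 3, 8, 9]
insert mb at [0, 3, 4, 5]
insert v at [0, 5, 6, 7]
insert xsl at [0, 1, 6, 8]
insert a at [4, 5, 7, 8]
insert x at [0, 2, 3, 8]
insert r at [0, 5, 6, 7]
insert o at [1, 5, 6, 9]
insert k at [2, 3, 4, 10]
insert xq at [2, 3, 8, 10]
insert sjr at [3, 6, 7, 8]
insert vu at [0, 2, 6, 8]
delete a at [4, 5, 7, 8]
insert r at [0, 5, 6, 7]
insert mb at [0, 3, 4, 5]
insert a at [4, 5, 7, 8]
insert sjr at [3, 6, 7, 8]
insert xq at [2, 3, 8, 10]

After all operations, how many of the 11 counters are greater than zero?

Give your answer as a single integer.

Step 1: insert evq at [0, 3, 8, 9] -> counters=[1,0,0,1,0,0,0,0,1,1,0]
Step 2: insert mb at [0, 3, 4, 5] -> counters=[2,0,0,2,1,1,0,0,1,1,0]
Step 3: insert v at [0, 5, 6, 7] -> counters=[3,0,0,2,1,2,1,1,1,1,0]
Step 4: insert xsl at [0, 1, 6, 8] -> counters=[4,1,0,2,1,2,2,1,2,1,0]
Step 5: insert a at [4, 5, 7, 8] -> counters=[4,1,0,2,2,3,2,2,3,1,0]
Step 6: insert x at [0, 2, 3, 8] -> counters=[5,1,1,3,2,3,2,2,4,1,0]
Step 7: insert r at [0, 5, 6, 7] -> counters=[6,1,1,3,2,4,3,3,4,1,0]
Step 8: insert o at [1, 5, 6, 9] -> counters=[6,2,1,3,2,5,4,3,4,2,0]
Step 9: insert k at [2, 3, 4, 10] -> counters=[6,2,2,4,3,5,4,3,4,2,1]
Step 10: insert xq at [2, 3, 8, 10] -> counters=[6,2,3,5,3,5,4,3,5,2,2]
Step 11: insert sjr at [3, 6, 7, 8] -> counters=[6,2,3,6,3,5,5,4,6,2,2]
Step 12: insert vu at [0, 2, 6, 8] -> counters=[7,2,4,6,3,5,6,4,7,2,2]
Step 13: delete a at [4, 5, 7, 8] -> counters=[7,2,4,6,2,4,6,3,6,2,2]
Step 14: insert r at [0, 5, 6, 7] -> counters=[8,2,4,6,2,5,7,4,6,2,2]
Step 15: insert mb at [0, 3, 4, 5] -> counters=[9,2,4,7,3,6,7,4,6,2,2]
Step 16: insert a at [4, 5, 7, 8] -> counters=[9,2,4,7,4,7,7,5,7,2,2]
Step 17: insert sjr at [3, 6, 7, 8] -> counters=[9,2,4,8,4,7,8,6,8,2,2]
Step 18: insert xq at [2, 3, 8, 10] -> counters=[9,2,5,9,4,7,8,6,9,2,3]
Final counters=[9,2,5,9,4,7,8,6,9,2,3] -> 11 nonzero

Answer: 11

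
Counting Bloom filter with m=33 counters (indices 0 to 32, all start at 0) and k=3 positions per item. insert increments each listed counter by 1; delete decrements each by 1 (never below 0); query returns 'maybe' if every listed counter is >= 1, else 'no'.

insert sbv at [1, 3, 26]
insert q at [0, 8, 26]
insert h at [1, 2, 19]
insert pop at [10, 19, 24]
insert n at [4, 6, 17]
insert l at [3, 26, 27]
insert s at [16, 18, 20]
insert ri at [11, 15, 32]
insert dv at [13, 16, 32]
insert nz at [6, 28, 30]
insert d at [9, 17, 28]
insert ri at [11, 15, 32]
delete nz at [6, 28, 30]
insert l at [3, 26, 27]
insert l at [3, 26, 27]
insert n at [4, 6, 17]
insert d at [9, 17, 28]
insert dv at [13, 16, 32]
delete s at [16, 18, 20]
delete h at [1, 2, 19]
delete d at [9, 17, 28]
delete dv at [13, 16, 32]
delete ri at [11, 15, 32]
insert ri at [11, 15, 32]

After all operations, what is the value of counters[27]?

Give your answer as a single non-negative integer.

Step 1: insert sbv at [1, 3, 26] -> counters=[0,1,0,1,0,0,0,0,0,0,0,0,0,0,0,0,0,0,0,0,0,0,0,0,0,0,1,0,0,0,0,0,0]
Step 2: insert q at [0, 8, 26] -> counters=[1,1,0,1,0,0,0,0,1,0,0,0,0,0,0,0,0,0,0,0,0,0,0,0,0,0,2,0,0,0,0,0,0]
Step 3: insert h at [1, 2, 19] -> counters=[1,2,1,1,0,0,0,0,1,0,0,0,0,0,0,0,0,0,0,1,0,0,0,0,0,0,2,0,0,0,0,0,0]
Step 4: insert pop at [10, 19, 24] -> counters=[1,2,1,1,0,0,0,0,1,0,1,0,0,0,0,0,0,0,0,2,0,0,0,0,1,0,2,0,0,0,0,0,0]
Step 5: insert n at [4, 6, 17] -> counters=[1,2,1,1,1,0,1,0,1,0,1,0,0,0,0,0,0,1,0,2,0,0,0,0,1,0,2,0,0,0,0,0,0]
Step 6: insert l at [3, 26, 27] -> counters=[1,2,1,2,1,0,1,0,1,0,1,0,0,0,0,0,0,1,0,2,0,0,0,0,1,0,3,1,0,0,0,0,0]
Step 7: insert s at [16, 18, 20] -> counters=[1,2,1,2,1,0,1,0,1,0,1,0,0,0,0,0,1,1,1,2,1,0,0,0,1,0,3,1,0,0,0,0,0]
Step 8: insert ri at [11, 15, 32] -> counters=[1,2,1,2,1,0,1,0,1,0,1,1,0,0,0,1,1,1,1,2,1,0,0,0,1,0,3,1,0,0,0,0,1]
Step 9: insert dv at [13, 16, 32] -> counters=[1,2,1,2,1,0,1,0,1,0,1,1,0,1,0,1,2,1,1,2,1,0,0,0,1,0,3,1,0,0,0,0,2]
Step 10: insert nz at [6, 28, 30] -> counters=[1,2,1,2,1,0,2,0,1,0,1,1,0,1,0,1,2,1,1,2,1,0,0,0,1,0,3,1,1,0,1,0,2]
Step 11: insert d at [9, 17, 28] -> counters=[1,2,1,2,1,0,2,0,1,1,1,1,0,1,0,1,2,2,1,2,1,0,0,0,1,0,3,1,2,0,1,0,2]
Step 12: insert ri at [11, 15, 32] -> counters=[1,2,1,2,1,0,2,0,1,1,1,2,0,1,0,2,2,2,1,2,1,0,0,0,1,0,3,1,2,0,1,0,3]
Step 13: delete nz at [6, 28, 30] -> counters=[1,2,1,2,1,0,1,0,1,1,1,2,0,1,0,2,2,2,1,2,1,0,0,0,1,0,3,1,1,0,0,0,3]
Step 14: insert l at [3, 26, 27] -> counters=[1,2,1,3,1,0,1,0,1,1,1,2,0,1,0,2,2,2,1,2,1,0,0,0,1,0,4,2,1,0,0,0,3]
Step 15: insert l at [3, 26, 27] -> counters=[1,2,1,4,1,0,1,0,1,1,1,2,0,1,0,2,2,2,1,2,1,0,0,0,1,0,5,3,1,0,0,0,3]
Step 16: insert n at [4, 6, 17] -> counters=[1,2,1,4,2,0,2,0,1,1,1,2,0,1,0,2,2,3,1,2,1,0,0,0,1,0,5,3,1,0,0,0,3]
Step 17: insert d at [9, 17, 28] -> counters=[1,2,1,4,2,0,2,0,1,2,1,2,0,1,0,2,2,4,1,2,1,0,0,0,1,0,5,3,2,0,0,0,3]
Step 18: insert dv at [13, 16, 32] -> counters=[1,2,1,4,2,0,2,0,1,2,1,2,0,2,0,2,3,4,1,2,1,0,0,0,1,0,5,3,2,0,0,0,4]
Step 19: delete s at [16, 18, 20] -> counters=[1,2,1,4,2,0,2,0,1,2,1,2,0,2,0,2,2,4,0,2,0,0,0,0,1,0,5,3,2,0,0,0,4]
Step 20: delete h at [1, 2, 19] -> counters=[1,1,0,4,2,0,2,0,1,2,1,2,0,2,0,2,2,4,0,1,0,0,0,0,1,0,5,3,2,0,0,0,4]
Step 21: delete d at [9, 17, 28] -> counters=[1,1,0,4,2,0,2,0,1,1,1,2,0,2,0,2,2,3,0,1,0,0,0,0,1,0,5,3,1,0,0,0,4]
Step 22: delete dv at [13, 16, 32] -> counters=[1,1,0,4,2,0,2,0,1,1,1,2,0,1,0,2,1,3,0,1,0,0,0,0,1,0,5,3,1,0,0,0,3]
Step 23: delete ri at [11, 15, 32] -> counters=[1,1,0,4,2,0,2,0,1,1,1,1,0,1,0,1,1,3,0,1,0,0,0,0,1,0,5,3,1,0,0,0,2]
Step 24: insert ri at [11, 15, 32] -> counters=[1,1,0,4,2,0,2,0,1,1,1,2,0,1,0,2,1,3,0,1,0,0,0,0,1,0,5,3,1,0,0,0,3]
Final counters=[1,1,0,4,2,0,2,0,1,1,1,2,0,1,0,2,1,3,0,1,0,0,0,0,1,0,5,3,1,0,0,0,3] -> counters[27]=3

Answer: 3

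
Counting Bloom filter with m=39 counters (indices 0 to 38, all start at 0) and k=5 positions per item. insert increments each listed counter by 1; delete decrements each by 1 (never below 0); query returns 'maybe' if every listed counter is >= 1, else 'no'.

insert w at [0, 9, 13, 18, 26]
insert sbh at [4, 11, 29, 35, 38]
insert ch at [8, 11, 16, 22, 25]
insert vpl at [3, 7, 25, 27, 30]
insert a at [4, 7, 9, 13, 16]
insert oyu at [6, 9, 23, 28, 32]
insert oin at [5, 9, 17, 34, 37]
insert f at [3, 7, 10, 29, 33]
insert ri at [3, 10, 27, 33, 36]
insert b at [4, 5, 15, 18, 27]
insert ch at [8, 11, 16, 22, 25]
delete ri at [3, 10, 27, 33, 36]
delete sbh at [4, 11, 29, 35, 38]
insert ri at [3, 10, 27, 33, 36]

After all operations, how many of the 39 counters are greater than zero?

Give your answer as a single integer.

Answer: 28

Derivation:
Step 1: insert w at [0, 9, 13, 18, 26] -> counters=[1,0,0,0,0,0,0,0,0,1,0,0,0,1,0,0,0,0,1,0,0,0,0,0,0,0,1,0,0,0,0,0,0,0,0,0,0,0,0]
Step 2: insert sbh at [4, 11, 29, 35, 38] -> counters=[1,0,0,0,1,0,0,0,0,1,0,1,0,1,0,0,0,0,1,0,0,0,0,0,0,0,1,0,0,1,0,0,0,0,0,1,0,0,1]
Step 3: insert ch at [8, 11, 16, 22, 25] -> counters=[1,0,0,0,1,0,0,0,1,1,0,2,0,1,0,0,1,0,1,0,0,0,1,0,0,1,1,0,0,1,0,0,0,0,0,1,0,0,1]
Step 4: insert vpl at [3, 7, 25, 27, 30] -> counters=[1,0,0,1,1,0,0,1,1,1,0,2,0,1,0,0,1,0,1,0,0,0,1,0,0,2,1,1,0,1,1,0,0,0,0,1,0,0,1]
Step 5: insert a at [4, 7, 9, 13, 16] -> counters=[1,0,0,1,2,0,0,2,1,2,0,2,0,2,0,0,2,0,1,0,0,0,1,0,0,2,1,1,0,1,1,0,0,0,0,1,0,0,1]
Step 6: insert oyu at [6, 9, 23, 28, 32] -> counters=[1,0,0,1,2,0,1,2,1,3,0,2,0,2,0,0,2,0,1,0,0,0,1,1,0,2,1,1,1,1,1,0,1,0,0,1,0,0,1]
Step 7: insert oin at [5, 9, 17, 34, 37] -> counters=[1,0,0,1,2,1,1,2,1,4,0,2,0,2,0,0,2,1,1,0,0,0,1,1,0,2,1,1,1,1,1,0,1,0,1,1,0,1,1]
Step 8: insert f at [3, 7, 10, 29, 33] -> counters=[1,0,0,2,2,1,1,3,1,4,1,2,0,2,0,0,2,1,1,0,0,0,1,1,0,2,1,1,1,2,1,0,1,1,1,1,0,1,1]
Step 9: insert ri at [3, 10, 27, 33, 36] -> counters=[1,0,0,3,2,1,1,3,1,4,2,2,0,2,0,0,2,1,1,0,0,0,1,1,0,2,1,2,1,2,1,0,1,2,1,1,1,1,1]
Step 10: insert b at [4, 5, 15, 18, 27] -> counters=[1,0,0,3,3,2,1,3,1,4,2,2,0,2,0,1,2,1,2,0,0,0,1,1,0,2,1,3,1,2,1,0,1,2,1,1,1,1,1]
Step 11: insert ch at [8, 11, 16, 22, 25] -> counters=[1,0,0,3,3,2,1,3,2,4,2,3,0,2,0,1,3,1,2,0,0,0,2,1,0,3,1,3,1,2,1,0,1,2,1,1,1,1,1]
Step 12: delete ri at [3, 10, 27, 33, 36] -> counters=[1,0,0,2,3,2,1,3,2,4,1,3,0,2,0,1,3,1,2,0,0,0,2,1,0,3,1,2,1,2,1,0,1,1,1,1,0,1,1]
Step 13: delete sbh at [4, 11, 29, 35, 38] -> counters=[1,0,0,2,2,2,1,3,2,4,1,2,0,2,0,1,3,1,2,0,0,0,2,1,0,3,1,2,1,1,1,0,1,1,1,0,0,1,0]
Step 14: insert ri at [3, 10, 27, 33, 36] -> counters=[1,0,0,3,2,2,1,3,2,4,2,2,0,2,0,1,3,1,2,0,0,0,2,1,0,3,1,3,1,1,1,0,1,2,1,0,1,1,0]
Final counters=[1,0,0,3,2,2,1,3,2,4,2,2,0,2,0,1,3,1,2,0,0,0,2,1,0,3,1,3,1,1,1,0,1,2,1,0,1,1,0] -> 28 nonzero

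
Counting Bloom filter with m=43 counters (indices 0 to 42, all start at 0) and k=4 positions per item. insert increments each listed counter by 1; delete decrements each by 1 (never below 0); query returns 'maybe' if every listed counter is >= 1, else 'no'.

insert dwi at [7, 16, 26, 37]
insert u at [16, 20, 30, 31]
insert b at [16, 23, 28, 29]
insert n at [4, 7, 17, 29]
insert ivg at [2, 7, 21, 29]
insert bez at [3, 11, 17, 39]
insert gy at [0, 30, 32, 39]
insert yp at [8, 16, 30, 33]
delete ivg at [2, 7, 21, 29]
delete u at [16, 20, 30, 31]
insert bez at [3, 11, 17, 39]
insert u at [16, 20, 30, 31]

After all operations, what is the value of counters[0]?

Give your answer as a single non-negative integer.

Step 1: insert dwi at [7, 16, 26, 37] -> counters=[0,0,0,0,0,0,0,1,0,0,0,0,0,0,0,0,1,0,0,0,0,0,0,0,0,0,1,0,0,0,0,0,0,0,0,0,0,1,0,0,0,0,0]
Step 2: insert u at [16, 20, 30, 31] -> counters=[0,0,0,0,0,0,0,1,0,0,0,0,0,0,0,0,2,0,0,0,1,0,0,0,0,0,1,0,0,0,1,1,0,0,0,0,0,1,0,0,0,0,0]
Step 3: insert b at [16, 23, 28, 29] -> counters=[0,0,0,0,0,0,0,1,0,0,0,0,0,0,0,0,3,0,0,0,1,0,0,1,0,0,1,0,1,1,1,1,0,0,0,0,0,1,0,0,0,0,0]
Step 4: insert n at [4, 7, 17, 29] -> counters=[0,0,0,0,1,0,0,2,0,0,0,0,0,0,0,0,3,1,0,0,1,0,0,1,0,0,1,0,1,2,1,1,0,0,0,0,0,1,0,0,0,0,0]
Step 5: insert ivg at [2, 7, 21, 29] -> counters=[0,0,1,0,1,0,0,3,0,0,0,0,0,0,0,0,3,1,0,0,1,1,0,1,0,0,1,0,1,3,1,1,0,0,0,0,0,1,0,0,0,0,0]
Step 6: insert bez at [3, 11, 17, 39] -> counters=[0,0,1,1,1,0,0,3,0,0,0,1,0,0,0,0,3,2,0,0,1,1,0,1,0,0,1,0,1,3,1,1,0,0,0,0,0,1,0,1,0,0,0]
Step 7: insert gy at [0, 30, 32, 39] -> counters=[1,0,1,1,1,0,0,3,0,0,0,1,0,0,0,0,3,2,0,0,1,1,0,1,0,0,1,0,1,3,2,1,1,0,0,0,0,1,0,2,0,0,0]
Step 8: insert yp at [8, 16, 30, 33] -> counters=[1,0,1,1,1,0,0,3,1,0,0,1,0,0,0,0,4,2,0,0,1,1,0,1,0,0,1,0,1,3,3,1,1,1,0,0,0,1,0,2,0,0,0]
Step 9: delete ivg at [2, 7, 21, 29] -> counters=[1,0,0,1,1,0,0,2,1,0,0,1,0,0,0,0,4,2,0,0,1,0,0,1,0,0,1,0,1,2,3,1,1,1,0,0,0,1,0,2,0,0,0]
Step 10: delete u at [16, 20, 30, 31] -> counters=[1,0,0,1,1,0,0,2,1,0,0,1,0,0,0,0,3,2,0,0,0,0,0,1,0,0,1,0,1,2,2,0,1,1,0,0,0,1,0,2,0,0,0]
Step 11: insert bez at [3, 11, 17, 39] -> counters=[1,0,0,2,1,0,0,2,1,0,0,2,0,0,0,0,3,3,0,0,0,0,0,1,0,0,1,0,1,2,2,0,1,1,0,0,0,1,0,3,0,0,0]
Step 12: insert u at [16, 20, 30, 31] -> counters=[1,0,0,2,1,0,0,2,1,0,0,2,0,0,0,0,4,3,0,0,1,0,0,1,0,0,1,0,1,2,3,1,1,1,0,0,0,1,0,3,0,0,0]
Final counters=[1,0,0,2,1,0,0,2,1,0,0,2,0,0,0,0,4,3,0,0,1,0,0,1,0,0,1,0,1,2,3,1,1,1,0,0,0,1,0,3,0,0,0] -> counters[0]=1

Answer: 1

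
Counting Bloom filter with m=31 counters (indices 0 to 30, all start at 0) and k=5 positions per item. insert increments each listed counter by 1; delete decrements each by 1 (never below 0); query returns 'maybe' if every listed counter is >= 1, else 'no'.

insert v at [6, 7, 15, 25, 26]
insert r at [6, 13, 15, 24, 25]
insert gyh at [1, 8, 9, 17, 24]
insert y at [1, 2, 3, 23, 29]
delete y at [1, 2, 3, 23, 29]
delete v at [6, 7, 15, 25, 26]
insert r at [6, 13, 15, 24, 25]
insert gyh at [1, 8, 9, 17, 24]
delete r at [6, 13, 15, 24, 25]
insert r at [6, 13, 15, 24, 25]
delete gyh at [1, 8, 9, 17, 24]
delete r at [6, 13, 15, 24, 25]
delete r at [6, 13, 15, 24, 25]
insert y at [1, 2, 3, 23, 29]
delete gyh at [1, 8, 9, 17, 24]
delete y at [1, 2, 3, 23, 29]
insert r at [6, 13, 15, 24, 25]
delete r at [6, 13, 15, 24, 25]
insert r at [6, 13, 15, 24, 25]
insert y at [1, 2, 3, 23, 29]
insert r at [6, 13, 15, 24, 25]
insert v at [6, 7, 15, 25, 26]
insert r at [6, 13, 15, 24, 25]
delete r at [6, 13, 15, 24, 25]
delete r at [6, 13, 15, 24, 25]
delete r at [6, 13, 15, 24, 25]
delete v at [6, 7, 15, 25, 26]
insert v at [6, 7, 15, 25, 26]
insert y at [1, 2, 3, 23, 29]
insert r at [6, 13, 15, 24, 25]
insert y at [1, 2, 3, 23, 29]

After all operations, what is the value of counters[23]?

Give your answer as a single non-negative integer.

Step 1: insert v at [6, 7, 15, 25, 26] -> counters=[0,0,0,0,0,0,1,1,0,0,0,0,0,0,0,1,0,0,0,0,0,0,0,0,0,1,1,0,0,0,0]
Step 2: insert r at [6, 13, 15, 24, 25] -> counters=[0,0,0,0,0,0,2,1,0,0,0,0,0,1,0,2,0,0,0,0,0,0,0,0,1,2,1,0,0,0,0]
Step 3: insert gyh at [1, 8, 9, 17, 24] -> counters=[0,1,0,0,0,0,2,1,1,1,0,0,0,1,0,2,0,1,0,0,0,0,0,0,2,2,1,0,0,0,0]
Step 4: insert y at [1, 2, 3, 23, 29] -> counters=[0,2,1,1,0,0,2,1,1,1,0,0,0,1,0,2,0,1,0,0,0,0,0,1,2,2,1,0,0,1,0]
Step 5: delete y at [1, 2, 3, 23, 29] -> counters=[0,1,0,0,0,0,2,1,1,1,0,0,0,1,0,2,0,1,0,0,0,0,0,0,2,2,1,0,0,0,0]
Step 6: delete v at [6, 7, 15, 25, 26] -> counters=[0,1,0,0,0,0,1,0,1,1,0,0,0,1,0,1,0,1,0,0,0,0,0,0,2,1,0,0,0,0,0]
Step 7: insert r at [6, 13, 15, 24, 25] -> counters=[0,1,0,0,0,0,2,0,1,1,0,0,0,2,0,2,0,1,0,0,0,0,0,0,3,2,0,0,0,0,0]
Step 8: insert gyh at [1, 8, 9, 17, 24] -> counters=[0,2,0,0,0,0,2,0,2,2,0,0,0,2,0,2,0,2,0,0,0,0,0,0,4,2,0,0,0,0,0]
Step 9: delete r at [6, 13, 15, 24, 25] -> counters=[0,2,0,0,0,0,1,0,2,2,0,0,0,1,0,1,0,2,0,0,0,0,0,0,3,1,0,0,0,0,0]
Step 10: insert r at [6, 13, 15, 24, 25] -> counters=[0,2,0,0,0,0,2,0,2,2,0,0,0,2,0,2,0,2,0,0,0,0,0,0,4,2,0,0,0,0,0]
Step 11: delete gyh at [1, 8, 9, 17, 24] -> counters=[0,1,0,0,0,0,2,0,1,1,0,0,0,2,0,2,0,1,0,0,0,0,0,0,3,2,0,0,0,0,0]
Step 12: delete r at [6, 13, 15, 24, 25] -> counters=[0,1,0,0,0,0,1,0,1,1,0,0,0,1,0,1,0,1,0,0,0,0,0,0,2,1,0,0,0,0,0]
Step 13: delete r at [6, 13, 15, 24, 25] -> counters=[0,1,0,0,0,0,0,0,1,1,0,0,0,0,0,0,0,1,0,0,0,0,0,0,1,0,0,0,0,0,0]
Step 14: insert y at [1, 2, 3, 23, 29] -> counters=[0,2,1,1,0,0,0,0,1,1,0,0,0,0,0,0,0,1,0,0,0,0,0,1,1,0,0,0,0,1,0]
Step 15: delete gyh at [1, 8, 9, 17, 24] -> counters=[0,1,1,1,0,0,0,0,0,0,0,0,0,0,0,0,0,0,0,0,0,0,0,1,0,0,0,0,0,1,0]
Step 16: delete y at [1, 2, 3, 23, 29] -> counters=[0,0,0,0,0,0,0,0,0,0,0,0,0,0,0,0,0,0,0,0,0,0,0,0,0,0,0,0,0,0,0]
Step 17: insert r at [6, 13, 15, 24, 25] -> counters=[0,0,0,0,0,0,1,0,0,0,0,0,0,1,0,1,0,0,0,0,0,0,0,0,1,1,0,0,0,0,0]
Step 18: delete r at [6, 13, 15, 24, 25] -> counters=[0,0,0,0,0,0,0,0,0,0,0,0,0,0,0,0,0,0,0,0,0,0,0,0,0,0,0,0,0,0,0]
Step 19: insert r at [6, 13, 15, 24, 25] -> counters=[0,0,0,0,0,0,1,0,0,0,0,0,0,1,0,1,0,0,0,0,0,0,0,0,1,1,0,0,0,0,0]
Step 20: insert y at [1, 2, 3, 23, 29] -> counters=[0,1,1,1,0,0,1,0,0,0,0,0,0,1,0,1,0,0,0,0,0,0,0,1,1,1,0,0,0,1,0]
Step 21: insert r at [6, 13, 15, 24, 25] -> counters=[0,1,1,1,0,0,2,0,0,0,0,0,0,2,0,2,0,0,0,0,0,0,0,1,2,2,0,0,0,1,0]
Step 22: insert v at [6, 7, 15, 25, 26] -> counters=[0,1,1,1,0,0,3,1,0,0,0,0,0,2,0,3,0,0,0,0,0,0,0,1,2,3,1,0,0,1,0]
Step 23: insert r at [6, 13, 15, 24, 25] -> counters=[0,1,1,1,0,0,4,1,0,0,0,0,0,3,0,4,0,0,0,0,0,0,0,1,3,4,1,0,0,1,0]
Step 24: delete r at [6, 13, 15, 24, 25] -> counters=[0,1,1,1,0,0,3,1,0,0,0,0,0,2,0,3,0,0,0,0,0,0,0,1,2,3,1,0,0,1,0]
Step 25: delete r at [6, 13, 15, 24, 25] -> counters=[0,1,1,1,0,0,2,1,0,0,0,0,0,1,0,2,0,0,0,0,0,0,0,1,1,2,1,0,0,1,0]
Step 26: delete r at [6, 13, 15, 24, 25] -> counters=[0,1,1,1,0,0,1,1,0,0,0,0,0,0,0,1,0,0,0,0,0,0,0,1,0,1,1,0,0,1,0]
Step 27: delete v at [6, 7, 15, 25, 26] -> counters=[0,1,1,1,0,0,0,0,0,0,0,0,0,0,0,0,0,0,0,0,0,0,0,1,0,0,0,0,0,1,0]
Step 28: insert v at [6, 7, 15, 25, 26] -> counters=[0,1,1,1,0,0,1,1,0,0,0,0,0,0,0,1,0,0,0,0,0,0,0,1,0,1,1,0,0,1,0]
Step 29: insert y at [1, 2, 3, 23, 29] -> counters=[0,2,2,2,0,0,1,1,0,0,0,0,0,0,0,1,0,0,0,0,0,0,0,2,0,1,1,0,0,2,0]
Step 30: insert r at [6, 13, 15, 24, 25] -> counters=[0,2,2,2,0,0,2,1,0,0,0,0,0,1,0,2,0,0,0,0,0,0,0,2,1,2,1,0,0,2,0]
Step 31: insert y at [1, 2, 3, 23, 29] -> counters=[0,3,3,3,0,0,2,1,0,0,0,0,0,1,0,2,0,0,0,0,0,0,0,3,1,2,1,0,0,3,0]
Final counters=[0,3,3,3,0,0,2,1,0,0,0,0,0,1,0,2,0,0,0,0,0,0,0,3,1,2,1,0,0,3,0] -> counters[23]=3

Answer: 3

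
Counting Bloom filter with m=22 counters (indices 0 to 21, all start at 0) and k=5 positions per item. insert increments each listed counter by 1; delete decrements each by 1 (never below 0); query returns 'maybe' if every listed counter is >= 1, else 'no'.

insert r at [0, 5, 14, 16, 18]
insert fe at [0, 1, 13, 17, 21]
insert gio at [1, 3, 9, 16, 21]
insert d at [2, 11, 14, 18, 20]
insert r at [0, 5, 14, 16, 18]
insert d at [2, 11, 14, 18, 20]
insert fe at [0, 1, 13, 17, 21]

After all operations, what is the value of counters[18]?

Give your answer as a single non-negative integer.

Step 1: insert r at [0, 5, 14, 16, 18] -> counters=[1,0,0,0,0,1,0,0,0,0,0,0,0,0,1,0,1,0,1,0,0,0]
Step 2: insert fe at [0, 1, 13, 17, 21] -> counters=[2,1,0,0,0,1,0,0,0,0,0,0,0,1,1,0,1,1,1,0,0,1]
Step 3: insert gio at [1, 3, 9, 16, 21] -> counters=[2,2,0,1,0,1,0,0,0,1,0,0,0,1,1,0,2,1,1,0,0,2]
Step 4: insert d at [2, 11, 14, 18, 20] -> counters=[2,2,1,1,0,1,0,0,0,1,0,1,0,1,2,0,2,1,2,0,1,2]
Step 5: insert r at [0, 5, 14, 16, 18] -> counters=[3,2,1,1,0,2,0,0,0,1,0,1,0,1,3,0,3,1,3,0,1,2]
Step 6: insert d at [2, 11, 14, 18, 20] -> counters=[3,2,2,1,0,2,0,0,0,1,0,2,0,1,4,0,3,1,4,0,2,2]
Step 7: insert fe at [0, 1, 13, 17, 21] -> counters=[4,3,2,1,0,2,0,0,0,1,0,2,0,2,4,0,3,2,4,0,2,3]
Final counters=[4,3,2,1,0,2,0,0,0,1,0,2,0,2,4,0,3,2,4,0,2,3] -> counters[18]=4

Answer: 4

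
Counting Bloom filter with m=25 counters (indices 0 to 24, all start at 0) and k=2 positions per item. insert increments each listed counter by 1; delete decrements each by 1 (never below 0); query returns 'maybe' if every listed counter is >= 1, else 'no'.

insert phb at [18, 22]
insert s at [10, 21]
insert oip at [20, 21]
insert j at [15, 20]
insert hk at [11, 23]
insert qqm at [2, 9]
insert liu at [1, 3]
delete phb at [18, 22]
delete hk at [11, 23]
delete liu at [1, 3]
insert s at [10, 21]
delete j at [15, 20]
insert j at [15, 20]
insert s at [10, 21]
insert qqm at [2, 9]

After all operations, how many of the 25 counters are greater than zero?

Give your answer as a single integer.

Answer: 6

Derivation:
Step 1: insert phb at [18, 22] -> counters=[0,0,0,0,0,0,0,0,0,0,0,0,0,0,0,0,0,0,1,0,0,0,1,0,0]
Step 2: insert s at [10, 21] -> counters=[0,0,0,0,0,0,0,0,0,0,1,0,0,0,0,0,0,0,1,0,0,1,1,0,0]
Step 3: insert oip at [20, 21] -> counters=[0,0,0,0,0,0,0,0,0,0,1,0,0,0,0,0,0,0,1,0,1,2,1,0,0]
Step 4: insert j at [15, 20] -> counters=[0,0,0,0,0,0,0,0,0,0,1,0,0,0,0,1,0,0,1,0,2,2,1,0,0]
Step 5: insert hk at [11, 23] -> counters=[0,0,0,0,0,0,0,0,0,0,1,1,0,0,0,1,0,0,1,0,2,2,1,1,0]
Step 6: insert qqm at [2, 9] -> counters=[0,0,1,0,0,0,0,0,0,1,1,1,0,0,0,1,0,0,1,0,2,2,1,1,0]
Step 7: insert liu at [1, 3] -> counters=[0,1,1,1,0,0,0,0,0,1,1,1,0,0,0,1,0,0,1,0,2,2,1,1,0]
Step 8: delete phb at [18, 22] -> counters=[0,1,1,1,0,0,0,0,0,1,1,1,0,0,0,1,0,0,0,0,2,2,0,1,0]
Step 9: delete hk at [11, 23] -> counters=[0,1,1,1,0,0,0,0,0,1,1,0,0,0,0,1,0,0,0,0,2,2,0,0,0]
Step 10: delete liu at [1, 3] -> counters=[0,0,1,0,0,0,0,0,0,1,1,0,0,0,0,1,0,0,0,0,2,2,0,0,0]
Step 11: insert s at [10, 21] -> counters=[0,0,1,0,0,0,0,0,0,1,2,0,0,0,0,1,0,0,0,0,2,3,0,0,0]
Step 12: delete j at [15, 20] -> counters=[0,0,1,0,0,0,0,0,0,1,2,0,0,0,0,0,0,0,0,0,1,3,0,0,0]
Step 13: insert j at [15, 20] -> counters=[0,0,1,0,0,0,0,0,0,1,2,0,0,0,0,1,0,0,0,0,2,3,0,0,0]
Step 14: insert s at [10, 21] -> counters=[0,0,1,0,0,0,0,0,0,1,3,0,0,0,0,1,0,0,0,0,2,4,0,0,0]
Step 15: insert qqm at [2, 9] -> counters=[0,0,2,0,0,0,0,0,0,2,3,0,0,0,0,1,0,0,0,0,2,4,0,0,0]
Final counters=[0,0,2,0,0,0,0,0,0,2,3,0,0,0,0,1,0,0,0,0,2,4,0,0,0] -> 6 nonzero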